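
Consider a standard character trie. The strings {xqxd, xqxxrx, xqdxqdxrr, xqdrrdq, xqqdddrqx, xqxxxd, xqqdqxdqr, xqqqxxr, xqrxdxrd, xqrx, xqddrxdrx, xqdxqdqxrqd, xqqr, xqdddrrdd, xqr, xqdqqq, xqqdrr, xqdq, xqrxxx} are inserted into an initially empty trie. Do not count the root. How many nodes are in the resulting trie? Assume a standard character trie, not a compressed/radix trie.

66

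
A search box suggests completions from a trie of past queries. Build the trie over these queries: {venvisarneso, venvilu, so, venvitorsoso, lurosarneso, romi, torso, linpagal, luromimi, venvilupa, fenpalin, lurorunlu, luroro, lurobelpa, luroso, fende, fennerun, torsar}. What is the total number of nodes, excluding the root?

Insert word by word; a character creates a node only if that edge doesn't already exist:
  "venvisarneso" → 12 new (v, e, n, v, i, s, a, r, n, e, s, o)
  "venvilu" → prefix "venvi" already present; 2 new (l, u)
  "so" → 2 new (s, o)
  "venvitorsoso" → prefix "venvi" already present; 7 new (t, o, r, s, o, s, o)
  "lurosarneso" → 11 new (l, u, r, o, s, a, r, n, e, s, o)
  "romi" → 4 new (r, o, m, i)
  "torso" → 5 new (t, o, r, s, o)
  "linpagal" → prefix "l" already present; 7 new (i, n, p, a, g, a, l)
  "luromimi" → prefix "luro" already present; 4 new (m, i, m, i)
  "venvilupa" → prefix "venvilu" already present; 2 new (p, a)
  "fenpalin" → 8 new (f, e, n, p, a, l, i, n)
  "lurorunlu" → prefix "luro" already present; 5 new (r, u, n, l, u)
  "luroro" → prefix "luror" already present; 1 new (o)
  "lurobelpa" → prefix "luro" already present; 5 new (b, e, l, p, a)
  "luroso" → prefix "luros" already present; 1 new (o)
  "fende" → prefix "fen" already present; 2 new (d, e)
  "fennerun" → prefix "fen" already present; 5 new (n, e, r, u, n)
  "torsar" → prefix "tors" already present; 2 new (a, r)
Total nodes = 12 + 2 + 2 + 7 + 11 + 4 + 5 + 7 + 4 + 2 + 8 + 5 + 1 + 5 + 1 + 2 + 5 + 2 = 85

85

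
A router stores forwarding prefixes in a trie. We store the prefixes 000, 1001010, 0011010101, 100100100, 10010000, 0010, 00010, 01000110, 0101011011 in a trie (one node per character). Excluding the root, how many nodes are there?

Count nodes per top-level branch (shared prefixes stored once):
  '0'-branch (000, 00010, 0010, 0011010101, 01000110, 0101011011): 28 nodes
  '1'-branch (10010000, 100100100, 1001010): 13 nodes
Sum: 41

41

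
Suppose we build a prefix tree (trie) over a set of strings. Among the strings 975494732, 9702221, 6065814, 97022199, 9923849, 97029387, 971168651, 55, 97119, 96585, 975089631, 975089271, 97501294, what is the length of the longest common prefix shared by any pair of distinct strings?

Look for the deepest trie node that still has at least two words in its subtree.
"975089271" and "975089631" agree on "975089" (6 characters) before diverging; nothing deeper is shared.
Longest shared-prefix length: 6

6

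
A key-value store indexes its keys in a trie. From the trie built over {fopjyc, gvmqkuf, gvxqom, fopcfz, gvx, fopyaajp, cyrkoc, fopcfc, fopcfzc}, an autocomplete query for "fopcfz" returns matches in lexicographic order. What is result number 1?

fopcfz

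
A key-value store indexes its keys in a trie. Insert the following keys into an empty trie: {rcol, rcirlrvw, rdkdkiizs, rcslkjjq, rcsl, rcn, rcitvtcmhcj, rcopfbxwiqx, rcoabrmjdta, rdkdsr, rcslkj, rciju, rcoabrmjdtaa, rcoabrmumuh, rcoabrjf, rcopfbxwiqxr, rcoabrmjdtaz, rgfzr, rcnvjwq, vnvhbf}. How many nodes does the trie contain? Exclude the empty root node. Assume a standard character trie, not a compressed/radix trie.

76

Trace insertions, counting only characters that open a new branch:
  "rcol" → 4 new (r, c, o, l)
  "rcirlrvw" → prefix "rc" already present; 6 new (i, r, l, r, v, w)
  "rdkdkiizs" → prefix "r" already present; 8 new (d, k, d, k, i, i, z, s)
  "rcslkjjq" → prefix "rc" already present; 6 new (s, l, k, j, j, q)
  "rcsl" → prefix "rcsl" already present; 0 new (none)
  "rcn" → prefix "rc" already present; 1 new (n)
  "rcitvtcmhcj" → prefix "rci" already present; 8 new (t, v, t, c, m, h, c, j)
  "rcopfbxwiqx" → prefix "rco" already present; 8 new (p, f, b, x, w, i, q, x)
  "rcoabrmjdta" → prefix "rco" already present; 8 new (a, b, r, m, j, d, t, a)
  "rdkdsr" → prefix "rdkd" already present; 2 new (s, r)
  "rcslkj" → prefix "rcslkj" already present; 0 new (none)
  "rciju" → prefix "rci" already present; 2 new (j, u)
  "rcoabrmjdtaa" → prefix "rcoabrmjdta" already present; 1 new (a)
  "rcoabrmumuh" → prefix "rcoabrm" already present; 4 new (u, m, u, h)
  "rcoabrjf" → prefix "rcoabr" already present; 2 new (j, f)
  "rcopfbxwiqxr" → prefix "rcopfbxwiqx" already present; 1 new (r)
  "rcoabrmjdtaz" → prefix "rcoabrmjdta" already present; 1 new (z)
  "rgfzr" → prefix "r" already present; 4 new (g, f, z, r)
  "rcnvjwq" → prefix "rcn" already present; 4 new (v, j, w, q)
  "vnvhbf" → 6 new (v, n, v, h, b, f)
Total nodes = 4 + 6 + 8 + 6 + 0 + 1 + 8 + 8 + 8 + 2 + 0 + 2 + 1 + 4 + 2 + 1 + 1 + 4 + 4 + 6 = 76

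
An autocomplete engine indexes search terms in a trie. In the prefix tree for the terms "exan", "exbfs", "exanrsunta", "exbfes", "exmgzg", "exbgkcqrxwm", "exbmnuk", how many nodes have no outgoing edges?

Leaves are exactly the stored words that no other stored word extends.
Those words: "exanrsunta", "exbfes", "exbfs", "exbgkcqrxwm", "exbmnuk", "exmgzg"
Leaf count: 6

6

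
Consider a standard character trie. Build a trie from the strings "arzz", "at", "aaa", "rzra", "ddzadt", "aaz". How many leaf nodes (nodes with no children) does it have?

6

A leaf is a node with no children — equivalently, the end of a word that is not a proper prefix of any other stored word.
Those words: "aaa", "aaz", "arzz", "at", "ddzadt", "rzra"
Leaf count: 6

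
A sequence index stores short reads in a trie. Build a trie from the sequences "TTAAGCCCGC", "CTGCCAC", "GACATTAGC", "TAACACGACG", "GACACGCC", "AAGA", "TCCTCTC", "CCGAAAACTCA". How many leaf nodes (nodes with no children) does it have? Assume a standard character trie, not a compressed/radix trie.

A leaf is a node with no children — equivalently, the end of a word that is not a proper prefix of any other stored word.
Those words: "AAGA", "CCGAAAACTCA", "CTGCCAC", "GACACGCC", "GACATTAGC", "TAACACGACG", "TCCTCTC", "TTAAGCCCGC"
Leaf count: 8

8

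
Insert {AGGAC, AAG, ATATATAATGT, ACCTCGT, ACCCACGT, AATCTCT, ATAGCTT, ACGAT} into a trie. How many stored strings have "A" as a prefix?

8

Walk to "A"; the words in its subtree are exactly those with that prefix.
Words under "A": AAG, AATCTCT, ACCCACGT, ACCTCGT, ACGAT, AGGAC, ATAGCTT, ATATATAATGT
Count: 8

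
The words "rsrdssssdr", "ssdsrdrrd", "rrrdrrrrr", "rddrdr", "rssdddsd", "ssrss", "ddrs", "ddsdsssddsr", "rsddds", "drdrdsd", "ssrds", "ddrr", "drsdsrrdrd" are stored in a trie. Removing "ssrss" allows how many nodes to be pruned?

2

Walk "ssrss" from the leaf back toward the root, removing each node that no remaining word uses.
The suffix "ss" (2 nodes) is used only by "ssrss"; the node for "ssr" still has the child "d", so pruning stops there.
Nodes removed: 2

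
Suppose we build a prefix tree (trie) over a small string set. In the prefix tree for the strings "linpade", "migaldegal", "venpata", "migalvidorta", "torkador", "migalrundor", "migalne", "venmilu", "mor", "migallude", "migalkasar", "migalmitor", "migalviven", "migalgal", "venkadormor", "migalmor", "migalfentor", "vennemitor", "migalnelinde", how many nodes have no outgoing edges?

18

A leaf is a node with no children — equivalently, the end of a word that is not a proper prefix of any other stored word.
Those words: "linpade", "migaldegal", "migalfentor", "migalgal", "migalkasar", "migallude", "migalmitor", "migalmor", "migalnelinde", "migalrundor", "migalvidorta", "migalviven", "mor", "torkador", "venkadormor", "venmilu", "vennemitor", "venpata"
Leaf count: 18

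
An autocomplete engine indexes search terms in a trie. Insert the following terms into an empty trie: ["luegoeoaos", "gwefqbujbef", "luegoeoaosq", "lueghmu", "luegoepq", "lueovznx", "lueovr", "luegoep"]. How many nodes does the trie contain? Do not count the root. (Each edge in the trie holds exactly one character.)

Count nodes per top-level branch (shared prefixes stored once):
  'g'-branch (gwefqbujbef): 11 nodes
  'l'-branch (lueghmu, luegoeoaos, luegoeoaosq, luegoep, luegoepq, lueovr, lueovznx): 22 nodes
Sum: 33

33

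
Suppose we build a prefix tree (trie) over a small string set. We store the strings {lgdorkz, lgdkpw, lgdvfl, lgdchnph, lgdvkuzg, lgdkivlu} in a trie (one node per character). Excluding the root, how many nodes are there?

26

Trie structure (* marks end of a word):
(root)
└─ l
   └─ g
      └─ d
         ├─ c
         │  └─ h
         │     └─ n
         │        └─ p
         │           └─ h *
         ├─ k
         │  ├─ i
         │  │  └─ v
         │  │     └─ l
         │  │        └─ u *
         │  └─ p
         │     └─ w *
         ├─ o
         │  └─ r
         │     └─ k
         │        └─ z *
         └─ v
            ├─ f
            │  └─ l *
            └─ k
               └─ u
                  └─ z
                     └─ g *
Counting every labelled node above: 26.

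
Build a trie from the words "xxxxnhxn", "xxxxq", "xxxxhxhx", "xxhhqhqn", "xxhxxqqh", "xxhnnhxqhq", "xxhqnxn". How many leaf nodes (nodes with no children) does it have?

Leaves are exactly the stored words that no other stored word extends.
Those words: "xxhhqhqn", "xxhnnhxqhq", "xxhqnxn", "xxhxxqqh", "xxxxhxhx", "xxxxnhxn", "xxxxq"
Leaf count: 7

7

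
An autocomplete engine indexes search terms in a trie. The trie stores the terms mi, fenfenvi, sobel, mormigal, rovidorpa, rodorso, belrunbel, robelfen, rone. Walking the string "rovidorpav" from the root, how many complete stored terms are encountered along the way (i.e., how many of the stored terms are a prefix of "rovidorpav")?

Walk "rovidorpav" from the root; an end-of-word marker is hit whenever a stored word is a prefix of "rovidorpav".
Prefixes of the query that are stored words: "rovidorpa"
Count: 1

1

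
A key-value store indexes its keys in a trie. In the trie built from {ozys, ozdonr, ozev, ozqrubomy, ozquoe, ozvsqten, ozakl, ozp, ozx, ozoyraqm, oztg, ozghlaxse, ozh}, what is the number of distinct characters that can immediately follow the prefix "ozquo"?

1

Walk "ozquo" from the root, arriving at one node.
Characters that immediately follow "ozquo" among the stored strings: {e}.
That node has 1 child edge.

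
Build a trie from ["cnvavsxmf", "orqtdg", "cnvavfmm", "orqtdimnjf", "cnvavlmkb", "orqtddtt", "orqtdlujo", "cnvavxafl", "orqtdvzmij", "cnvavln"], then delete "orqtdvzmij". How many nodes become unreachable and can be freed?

5

Walk "orqtdvzmij" from the leaf back toward the root, removing each node that no remaining word uses.
The suffix "vzmij" (5 nodes) is used only by "orqtdvzmij"; the node for "orqtd" still has the child "g", so pruning stops there.
Nodes removed: 5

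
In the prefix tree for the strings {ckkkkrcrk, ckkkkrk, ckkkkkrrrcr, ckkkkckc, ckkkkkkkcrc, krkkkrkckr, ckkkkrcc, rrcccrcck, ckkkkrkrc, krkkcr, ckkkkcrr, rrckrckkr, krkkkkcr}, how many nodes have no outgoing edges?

12

Leaves are exactly the stored words that no other stored word extends.
Those words: "ckkkkckc", "ckkkkcrr", "ckkkkkkkcrc", "ckkkkkrrrcr", "ckkkkrcc", "ckkkkrcrk", "ckkkkrkrc", "krkkcr", "krkkkkcr", "krkkkrkckr", "rrcccrcck", "rrckrckkr"
Leaf count: 12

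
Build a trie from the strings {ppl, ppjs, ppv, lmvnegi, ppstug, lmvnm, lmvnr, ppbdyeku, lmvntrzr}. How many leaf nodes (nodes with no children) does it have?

A leaf is a node with no children — equivalently, the end of a word that is not a proper prefix of any other stored word.
Those words: "lmvnegi", "lmvnm", "lmvnr", "lmvntrzr", "ppbdyeku", "ppjs", "ppl", "ppstug", "ppv"
Leaf count: 9

9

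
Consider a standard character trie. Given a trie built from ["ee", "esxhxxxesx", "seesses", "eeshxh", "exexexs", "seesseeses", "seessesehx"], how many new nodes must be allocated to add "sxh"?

2

Walking "sxh" from the root, the first 1 characters ("s") follow existing edges; "x" is the first miss.
New nodes needed: |"sxh"| − 1 = 3 − 1 = 2.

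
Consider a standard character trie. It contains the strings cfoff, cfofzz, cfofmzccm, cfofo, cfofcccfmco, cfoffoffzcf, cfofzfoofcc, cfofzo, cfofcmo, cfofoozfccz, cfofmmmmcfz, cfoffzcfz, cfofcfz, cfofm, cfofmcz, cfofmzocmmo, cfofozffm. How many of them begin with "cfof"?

Walk to "cfof"; the words in its subtree are exactly those with that prefix.
Words under "cfof": cfofcccfmco, cfofcfz, cfofcmo, cfoff, cfoffoffzcf, cfoffzcfz, cfofm, cfofmcz, cfofmmmmcfz, cfofmzccm, cfofmzocmmo, cfofo, cfofoozfccz, cfofozffm, cfofzfoofcc, cfofzo, cfofzz
Count: 17

17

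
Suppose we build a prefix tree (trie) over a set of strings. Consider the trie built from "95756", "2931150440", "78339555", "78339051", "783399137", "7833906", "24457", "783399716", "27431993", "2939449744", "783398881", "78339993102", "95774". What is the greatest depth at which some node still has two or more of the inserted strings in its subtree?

6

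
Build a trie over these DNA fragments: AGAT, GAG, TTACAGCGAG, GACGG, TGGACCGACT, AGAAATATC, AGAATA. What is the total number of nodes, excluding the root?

37

Insert word by word; a character creates a node only if that edge doesn't already exist:
  "AGAT" → 4 new (A, G, A, T)
  "GAG" → 3 new (G, A, G)
  "TTACAGCGAG" → 10 new (T, T, A, C, A, G, C, G, A, G)
  "GACGG" → prefix "GA" already present; 3 new (C, G, G)
  "TGGACCGACT" → prefix "T" already present; 9 new (G, G, A, C, C, G, A, C, T)
  "AGAAATATC" → prefix "AGA" already present; 6 new (A, A, T, A, T, C)
  "AGAATA" → prefix "AGAA" already present; 2 new (T, A)
Total nodes = 4 + 3 + 10 + 3 + 9 + 6 + 2 = 37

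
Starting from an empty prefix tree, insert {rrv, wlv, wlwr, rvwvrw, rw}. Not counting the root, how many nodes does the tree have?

14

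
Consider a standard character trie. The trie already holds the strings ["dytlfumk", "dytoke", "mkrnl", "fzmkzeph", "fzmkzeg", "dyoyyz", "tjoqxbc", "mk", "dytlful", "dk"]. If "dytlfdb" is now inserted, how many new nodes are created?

Walking "dytlfdb" from the root, the first 5 characters ("dytlf") follow existing edges; "d" is the first miss.
Each of the 2 remaining characters creates one node.

2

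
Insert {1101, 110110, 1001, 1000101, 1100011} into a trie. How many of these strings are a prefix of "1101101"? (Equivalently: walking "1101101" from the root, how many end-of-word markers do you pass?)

Traverse "1101101" character by character; count nodes along the way that are marked as word ends.
Prefixes of the query that are stored words: "1101", "110110"
Count: 2

2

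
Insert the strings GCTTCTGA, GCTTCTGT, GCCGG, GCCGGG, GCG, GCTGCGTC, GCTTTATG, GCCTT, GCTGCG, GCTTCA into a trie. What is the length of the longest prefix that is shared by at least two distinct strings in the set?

Equivalently: take the maximum, over all pairs, of their longest common prefix length.
"GCTTCTGA" and "GCTTCTGT" agree on "GCTTCTG" (7 characters) before diverging; nothing deeper is shared.
Longest shared-prefix length: 7

7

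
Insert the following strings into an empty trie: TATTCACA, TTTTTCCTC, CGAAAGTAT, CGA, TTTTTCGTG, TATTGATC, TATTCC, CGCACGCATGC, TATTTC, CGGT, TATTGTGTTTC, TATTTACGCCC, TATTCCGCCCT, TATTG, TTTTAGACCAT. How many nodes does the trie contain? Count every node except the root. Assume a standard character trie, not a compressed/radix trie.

Trace insertions, counting only characters that open a new branch:
  "TATTCACA" → 8 new (T, A, T, T, C, A, C, A)
  "TTTTTCCTC" → prefix "T" already present; 8 new (T, T, T, T, C, C, T, C)
  "CGAAAGTAT" → 9 new (C, G, A, A, A, G, T, A, T)
  "CGA" → prefix "CGA" already present; 0 new (none)
  "TTTTTCGTG" → prefix "TTTTTC" already present; 3 new (G, T, G)
  "TATTGATC" → prefix "TATT" already present; 4 new (G, A, T, C)
  "TATTCC" → prefix "TATTC" already present; 1 new (C)
  "CGCACGCATGC" → prefix "CG" already present; 9 new (C, A, C, G, C, A, T, G, C)
  "TATTTC" → prefix "TATT" already present; 2 new (T, C)
  "CGGT" → prefix "CG" already present; 2 new (G, T)
  "TATTGTGTTTC" → prefix "TATTG" already present; 6 new (T, G, T, T, T, C)
  "TATTTACGCCC" → prefix "TATTT" already present; 6 new (A, C, G, C, C, C)
  "TATTCCGCCCT" → prefix "TATTCC" already present; 5 new (G, C, C, C, T)
  "TATTG" → prefix "TATTG" already present; 0 new (none)
  "TTTTAGACCAT" → prefix "TTTT" already present; 7 new (A, G, A, C, C, A, T)
Total nodes = 8 + 8 + 9 + 0 + 3 + 4 + 1 + 9 + 2 + 2 + 6 + 6 + 5 + 0 + 7 = 70

70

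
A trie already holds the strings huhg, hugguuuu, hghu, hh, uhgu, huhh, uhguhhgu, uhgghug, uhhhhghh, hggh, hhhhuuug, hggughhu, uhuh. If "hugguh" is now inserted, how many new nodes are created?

Walking "hugguh" from the root, the first 5 characters ("huggu") follow existing edges; "h" is the first miss.
Each of the 1 remaining characters creates one node.

1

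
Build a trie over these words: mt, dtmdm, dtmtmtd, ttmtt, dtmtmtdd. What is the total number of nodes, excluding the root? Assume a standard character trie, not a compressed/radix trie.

Trie structure (* marks end of a word):
(root)
├─ d
│  └─ t
│     └─ m
│        ├─ d
│        │  └─ m *
│        └─ t
│           └─ m
│              └─ t
│                 └─ d *
│                    └─ d *
├─ m
│  └─ t *
└─ t
   └─ t
      └─ m
         └─ t
            └─ t *
Counting every labelled node above: 17.

17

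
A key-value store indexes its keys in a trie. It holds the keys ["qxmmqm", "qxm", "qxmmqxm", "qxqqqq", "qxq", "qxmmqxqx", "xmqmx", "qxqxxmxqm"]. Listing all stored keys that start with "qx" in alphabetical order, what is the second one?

qxmmqm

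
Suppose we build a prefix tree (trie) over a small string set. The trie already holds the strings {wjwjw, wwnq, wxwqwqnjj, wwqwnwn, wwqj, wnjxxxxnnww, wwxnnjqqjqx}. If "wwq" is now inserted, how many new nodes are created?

"wwq" is already a full path in the trie; only an end-marker is added.
No new nodes are needed: 0.

0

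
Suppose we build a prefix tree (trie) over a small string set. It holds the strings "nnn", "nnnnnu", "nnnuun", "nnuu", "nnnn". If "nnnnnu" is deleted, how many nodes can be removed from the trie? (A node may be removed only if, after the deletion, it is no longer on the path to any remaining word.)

After clearing the end-marker at "nnnnnu", prune upward until reaching a node still needed by another word.
The suffix "nu" (2 nodes) is used only by "nnnnnu"; "nnnn" is itself a stored word, so pruning stops there.
Nodes removed: 2

2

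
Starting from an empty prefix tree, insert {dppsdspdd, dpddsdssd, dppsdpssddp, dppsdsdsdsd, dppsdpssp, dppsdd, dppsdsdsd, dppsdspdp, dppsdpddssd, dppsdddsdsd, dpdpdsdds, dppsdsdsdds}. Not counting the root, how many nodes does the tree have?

48

Trace insertions, counting only characters that open a new branch:
  "dppsdspdd" → 9 new (d, p, p, s, d, s, p, d, d)
  "dpddsdssd" → prefix "dp" already present; 7 new (d, d, s, d, s, s, d)
  "dppsdpssddp" → prefix "dppsd" already present; 6 new (p, s, s, d, d, p)
  "dppsdsdsdsd" → prefix "dppsds" already present; 5 new (d, s, d, s, d)
  "dppsdpssp" → prefix "dppsdpss" already present; 1 new (p)
  "dppsdd" → prefix "dppsd" already present; 1 new (d)
  "dppsdsdsd" → prefix "dppsdsdsd" already present; 0 new (none)
  "dppsdspdp" → prefix "dppsdspd" already present; 1 new (p)
  "dppsdpddssd" → prefix "dppsdp" already present; 5 new (d, d, s, s, d)
  "dppsdddsdsd" → prefix "dppsdd" already present; 5 new (d, s, d, s, d)
  "dpdpdsdds" → prefix "dpd" already present; 6 new (p, d, s, d, d, s)
  "dppsdsdsdds" → prefix "dppsdsdsd" already present; 2 new (d, s)
Total nodes = 9 + 7 + 6 + 5 + 1 + 1 + 0 + 1 + 5 + 5 + 6 + 2 = 48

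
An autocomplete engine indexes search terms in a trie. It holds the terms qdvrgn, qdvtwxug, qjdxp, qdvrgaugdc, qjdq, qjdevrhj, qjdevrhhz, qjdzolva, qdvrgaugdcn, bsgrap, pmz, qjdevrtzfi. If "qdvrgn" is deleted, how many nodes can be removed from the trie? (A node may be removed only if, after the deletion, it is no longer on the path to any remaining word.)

After clearing the end-marker at "qdvrgn", prune upward until reaching a node still needed by another word.
The suffix "n" (1 node) is used only by "qdvrgn"; the node for "qdvrg" still has the child "a", so pruning stops there.
Nodes removed: 1

1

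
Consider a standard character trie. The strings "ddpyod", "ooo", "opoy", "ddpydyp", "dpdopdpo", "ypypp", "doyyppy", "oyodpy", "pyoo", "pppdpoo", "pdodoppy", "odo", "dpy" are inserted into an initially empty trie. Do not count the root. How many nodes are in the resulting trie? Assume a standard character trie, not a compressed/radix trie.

58

For each word, the new-node count is its length minus the longest prefix already in the trie:
  "ddpyod" → 6 new (d, d, p, y, o, d)
  "ooo" → 3 new (o, o, o)
  "opoy" → prefix "o" already present; 3 new (p, o, y)
  "ddpydyp" → prefix "ddpy" already present; 3 new (d, y, p)
  "dpdopdpo" → prefix "d" already present; 7 new (p, d, o, p, d, p, o)
  "ypypp" → 5 new (y, p, y, p, p)
  "doyyppy" → prefix "d" already present; 6 new (o, y, y, p, p, y)
  "oyodpy" → prefix "o" already present; 5 new (y, o, d, p, y)
  "pyoo" → 4 new (p, y, o, o)
  "pppdpoo" → prefix "p" already present; 6 new (p, p, d, p, o, o)
  "pdodoppy" → prefix "p" already present; 7 new (d, o, d, o, p, p, y)
  "odo" → prefix "o" already present; 2 new (d, o)
  "dpy" → prefix "dp" already present; 1 new (y)
Total nodes = 6 + 3 + 3 + 3 + 7 + 5 + 6 + 5 + 4 + 6 + 7 + 2 + 1 = 58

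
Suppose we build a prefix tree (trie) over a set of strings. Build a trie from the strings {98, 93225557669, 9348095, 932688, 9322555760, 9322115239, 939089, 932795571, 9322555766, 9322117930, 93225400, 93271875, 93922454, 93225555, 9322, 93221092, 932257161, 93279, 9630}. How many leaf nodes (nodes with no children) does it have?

16

A leaf is a node with no children — equivalently, the end of a word that is not a proper prefix of any other stored word.
Those words: "93221092", "9322115239", "9322117930", "93225400", "93225555", "9322555760", "93225557669", "932257161", "932688", "93271875", "932795571", "9348095", "939089", "93922454", "9630", "98"
Leaf count: 16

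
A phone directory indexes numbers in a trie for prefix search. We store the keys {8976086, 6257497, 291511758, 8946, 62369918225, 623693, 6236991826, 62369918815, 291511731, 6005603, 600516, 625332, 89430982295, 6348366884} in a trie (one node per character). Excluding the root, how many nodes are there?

69

Trace insertions, counting only characters that open a new branch:
  "8976086" → 7 new (8, 9, 7, 6, 0, 8, 6)
  "6257497" → 7 new (6, 2, 5, 7, 4, 9, 7)
  "291511758" → 9 new (2, 9, 1, 5, 1, 1, 7, 5, 8)
  "8946" → prefix "89" already present; 2 new (4, 6)
  "62369918225" → prefix "62" already present; 9 new (3, 6, 9, 9, 1, 8, 2, 2, 5)
  "623693" → prefix "62369" already present; 1 new (3)
  "6236991826" → prefix "623699182" already present; 1 new (6)
  "62369918815" → prefix "62369918" already present; 3 new (8, 1, 5)
  "291511731" → prefix "2915117" already present; 2 new (3, 1)
  "6005603" → prefix "6" already present; 6 new (0, 0, 5, 6, 0, 3)
  "600516" → prefix "6005" already present; 2 new (1, 6)
  "625332" → prefix "625" already present; 3 new (3, 3, 2)
  "89430982295" → prefix "894" already present; 8 new (3, 0, 9, 8, 2, 2, 9, 5)
  "6348366884" → prefix "6" already present; 9 new (3, 4, 8, 3, 6, 6, 8, 8, 4)
Total nodes = 7 + 7 + 9 + 2 + 9 + 1 + 1 + 3 + 2 + 6 + 2 + 3 + 8 + 9 = 69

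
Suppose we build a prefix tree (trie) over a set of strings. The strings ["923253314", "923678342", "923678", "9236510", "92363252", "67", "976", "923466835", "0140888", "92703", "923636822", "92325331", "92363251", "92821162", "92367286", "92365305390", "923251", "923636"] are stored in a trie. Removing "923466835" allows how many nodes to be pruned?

Walk "923466835" from the leaf back toward the root, removing each node that no remaining word uses.
The suffix "466835" (6 nodes) is used only by "923466835"; the node for "923" still has the child "2", so pruning stops there.
Nodes removed: 6

6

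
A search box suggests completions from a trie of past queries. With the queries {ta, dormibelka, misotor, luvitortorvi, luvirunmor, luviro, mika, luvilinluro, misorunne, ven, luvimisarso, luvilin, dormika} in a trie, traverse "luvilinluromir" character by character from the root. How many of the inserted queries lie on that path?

2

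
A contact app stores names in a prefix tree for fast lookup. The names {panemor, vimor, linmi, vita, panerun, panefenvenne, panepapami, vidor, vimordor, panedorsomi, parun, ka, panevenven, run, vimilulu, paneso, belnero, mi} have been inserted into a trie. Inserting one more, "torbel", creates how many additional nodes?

Nothing in the trie begins with "t"; the whole of "torbel" is new.
6 − 0 = 6 new nodes.

6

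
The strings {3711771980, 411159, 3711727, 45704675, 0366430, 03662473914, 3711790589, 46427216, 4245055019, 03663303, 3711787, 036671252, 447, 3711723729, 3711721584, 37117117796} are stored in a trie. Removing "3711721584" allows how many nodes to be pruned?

4

A node on "3711721584"'s path can go only if nothing else ends at it or branches off below it.
The suffix "1584" (4 nodes) is used only by "3711721584"; the node for "371172" still has the child "7", so pruning stops there.
Nodes removed: 4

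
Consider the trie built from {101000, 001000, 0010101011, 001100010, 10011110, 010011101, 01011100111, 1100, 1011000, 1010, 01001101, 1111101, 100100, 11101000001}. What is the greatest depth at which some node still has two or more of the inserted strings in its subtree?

6

The deepest shared node is where two words last agree before diverging.
"01001101" and "010011101" agree on "010011" (6 characters) before diverging; nothing deeper is shared.
Longest shared-prefix length: 6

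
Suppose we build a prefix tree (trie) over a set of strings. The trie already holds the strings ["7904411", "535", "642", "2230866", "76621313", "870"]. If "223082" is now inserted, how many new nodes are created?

1

Walking "223082" from the root, the first 5 characters ("22308") follow existing edges; "2" is the first miss.
New nodes needed: |"223082"| − 5 = 6 − 5 = 1.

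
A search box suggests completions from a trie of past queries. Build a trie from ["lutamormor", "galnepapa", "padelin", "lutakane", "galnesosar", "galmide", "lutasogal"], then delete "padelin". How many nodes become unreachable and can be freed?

A node on "padelin"'s path can go only if nothing else ends at it or branches off below it.
No other word shares any prefix with "padelin", so all 7 of its nodes go.
Nodes removed: 7

7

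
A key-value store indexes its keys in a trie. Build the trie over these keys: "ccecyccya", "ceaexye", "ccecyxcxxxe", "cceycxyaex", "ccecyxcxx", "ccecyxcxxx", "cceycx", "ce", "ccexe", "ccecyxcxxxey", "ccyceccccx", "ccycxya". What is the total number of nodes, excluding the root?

42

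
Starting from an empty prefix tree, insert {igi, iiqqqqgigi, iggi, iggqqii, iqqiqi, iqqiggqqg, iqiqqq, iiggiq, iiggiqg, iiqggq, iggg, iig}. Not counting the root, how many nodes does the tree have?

Count nodes per top-level branch (shared prefixes stored once):
  'i'-branch (iggg, iggi, iggqqii, igi, iig, iiggiq, iiggiqg, iiqggq, iiqqqqgigi, iqiqqq, iqqiggqqg, iqqiqi): 41 nodes
Sum: 41

41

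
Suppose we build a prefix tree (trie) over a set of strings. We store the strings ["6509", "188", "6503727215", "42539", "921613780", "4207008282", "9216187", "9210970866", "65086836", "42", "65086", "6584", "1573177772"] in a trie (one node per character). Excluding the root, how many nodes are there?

61

Trace insertions, counting only characters that open a new branch:
  "6509" → 4 new (6, 5, 0, 9)
  "188" → 3 new (1, 8, 8)
  "6503727215" → prefix "650" already present; 7 new (3, 7, 2, 7, 2, 1, 5)
  "42539" → 5 new (4, 2, 5, 3, 9)
  "921613780" → 9 new (9, 2, 1, 6, 1, 3, 7, 8, 0)
  "4207008282" → prefix "42" already present; 8 new (0, 7, 0, 0, 8, 2, 8, 2)
  "9216187" → prefix "92161" already present; 2 new (8, 7)
  "9210970866" → prefix "921" already present; 7 new (0, 9, 7, 0, 8, 6, 6)
  "65086836" → prefix "650" already present; 5 new (8, 6, 8, 3, 6)
  "42" → prefix "42" already present; 0 new (none)
  "65086" → prefix "65086" already present; 0 new (none)
  "6584" → prefix "65" already present; 2 new (8, 4)
  "1573177772" → prefix "1" already present; 9 new (5, 7, 3, 1, 7, 7, 7, 7, 2)
Total nodes = 4 + 3 + 7 + 5 + 9 + 8 + 2 + 7 + 5 + 0 + 0 + 2 + 9 = 61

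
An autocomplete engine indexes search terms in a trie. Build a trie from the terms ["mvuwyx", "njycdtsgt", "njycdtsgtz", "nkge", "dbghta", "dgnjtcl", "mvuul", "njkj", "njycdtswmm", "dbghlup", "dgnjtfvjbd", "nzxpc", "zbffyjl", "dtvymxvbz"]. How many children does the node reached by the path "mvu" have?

Follow the path "mvu" to its node, then look at its outgoing edges.
Distinct next characters after "mvu": u, w.
That node has 2 child edges.

2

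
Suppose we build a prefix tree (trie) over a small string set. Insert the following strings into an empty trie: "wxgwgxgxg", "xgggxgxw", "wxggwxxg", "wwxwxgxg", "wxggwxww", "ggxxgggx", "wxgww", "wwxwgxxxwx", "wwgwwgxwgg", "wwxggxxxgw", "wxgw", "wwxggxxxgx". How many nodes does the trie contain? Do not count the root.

62

Count nodes per top-level branch (shared prefixes stored once):
  'g'-branch (ggxxgggx): 8 nodes
  'w'-branch (wwgwwgxwgg, wwxggxxxgw, wwxggxxxgx, wwxwgxxxwx, wwxwxgxg, wxggwxww, wxggwxxg, wxgw, wxgwgxgxg, wxgww): 46 nodes
  'x'-branch (xgggxgxw): 8 nodes
Sum: 62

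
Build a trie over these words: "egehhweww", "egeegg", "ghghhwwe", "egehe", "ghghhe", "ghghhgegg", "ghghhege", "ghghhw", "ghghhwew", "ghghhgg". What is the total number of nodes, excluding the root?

31

Trie structure (* marks end of a word):
(root)
├─ e
│  └─ g
│     └─ e
│        ├─ e
│        │  └─ g
│        │     └─ g *
│        └─ h
│           ├─ e *
│           └─ h
│              └─ w
│                 └─ e
│                    └─ w
│                       └─ w *
└─ g
   └─ h
      └─ g
         └─ h
            └─ h
               ├─ e *
               │  └─ g
               │     └─ e *
               ├─ g
               │  ├─ e
               │  │  └─ g
               │  │     └─ g *
               │  └─ g *
               └─ w *
                  ├─ e
                  │  └─ w *
                  └─ w
                     └─ e *
Counting every labelled node above: 31.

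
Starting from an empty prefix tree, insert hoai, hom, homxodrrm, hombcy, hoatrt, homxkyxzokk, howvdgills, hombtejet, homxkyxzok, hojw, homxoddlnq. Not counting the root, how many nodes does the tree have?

43

Trace insertions, counting only characters that open a new branch:
  "hoai" → 4 new (h, o, a, i)
  "hom" → prefix "ho" already present; 1 new (m)
  "homxodrrm" → prefix "hom" already present; 6 new (x, o, d, r, r, m)
  "hombcy" → prefix "hom" already present; 3 new (b, c, y)
  "hoatrt" → prefix "hoa" already present; 3 new (t, r, t)
  "homxkyxzokk" → prefix "homx" already present; 7 new (k, y, x, z, o, k, k)
  "howvdgills" → prefix "ho" already present; 8 new (w, v, d, g, i, l, l, s)
  "hombtejet" → prefix "homb" already present; 5 new (t, e, j, e, t)
  "homxkyxzok" → prefix "homxkyxzok" already present; 0 new (none)
  "hojw" → prefix "ho" already present; 2 new (j, w)
  "homxoddlnq" → prefix "homxod" already present; 4 new (d, l, n, q)
Total nodes = 4 + 1 + 6 + 3 + 3 + 7 + 8 + 5 + 0 + 2 + 4 = 43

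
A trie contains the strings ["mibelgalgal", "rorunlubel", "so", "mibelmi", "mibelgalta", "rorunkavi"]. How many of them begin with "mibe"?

Walk to "mibe"; the words in its subtree are exactly those with that prefix.
Words under "mibe": mibelgalgal, mibelgalta, mibelmi
Count: 3

3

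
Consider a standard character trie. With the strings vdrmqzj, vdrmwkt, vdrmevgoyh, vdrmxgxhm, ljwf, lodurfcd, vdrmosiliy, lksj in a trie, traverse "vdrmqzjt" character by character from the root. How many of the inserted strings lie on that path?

Traverse "vdrmqzjt" character by character; count nodes along the way that are marked as word ends.
Prefixes of the query that are stored words: "vdrmqzj"
Count: 1

1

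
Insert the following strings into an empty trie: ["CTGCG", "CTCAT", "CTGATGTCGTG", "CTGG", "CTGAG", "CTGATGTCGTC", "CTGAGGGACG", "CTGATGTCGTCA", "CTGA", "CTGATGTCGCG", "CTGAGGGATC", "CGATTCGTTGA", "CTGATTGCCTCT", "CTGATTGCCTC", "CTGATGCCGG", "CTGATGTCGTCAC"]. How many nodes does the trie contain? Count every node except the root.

51

Count nodes per top-level branch (shared prefixes stored once):
  'C'-branch (CGATTCGTTGA, CTCAT, CTGA, CTGAG, CTGAGGGACG, CTGAGGGATC, CTGATGCCGG, CTGATGTCGCG, CTGATGTCGTC, CTGATGTCGTCA, CTGATGTCGTCAC, CTGATGTCGTG, CTGATTGCCTC, CTGATTGCCTCT, CTGCG, CTGG): 51 nodes
Sum: 51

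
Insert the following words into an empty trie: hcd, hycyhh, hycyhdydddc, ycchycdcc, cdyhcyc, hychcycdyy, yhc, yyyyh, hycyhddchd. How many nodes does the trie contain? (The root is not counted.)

47

Insert word by word; a character creates a node only if that edge doesn't already exist:
  "hcd" → 3 new (h, c, d)
  "hycyhh" → prefix "h" already present; 5 new (y, c, y, h, h)
  "hycyhdydddc" → prefix "hycyh" already present; 6 new (d, y, d, d, d, c)
  "ycchycdcc" → 9 new (y, c, c, h, y, c, d, c, c)
  "cdyhcyc" → 7 new (c, d, y, h, c, y, c)
  "hychcycdyy" → prefix "hyc" already present; 7 new (h, c, y, c, d, y, y)
  "yhc" → prefix "y" already present; 2 new (h, c)
  "yyyyh" → prefix "y" already present; 4 new (y, y, y, h)
  "hycyhddchd" → prefix "hycyhd" already present; 4 new (d, c, h, d)
Total nodes = 3 + 5 + 6 + 9 + 7 + 7 + 2 + 4 + 4 = 47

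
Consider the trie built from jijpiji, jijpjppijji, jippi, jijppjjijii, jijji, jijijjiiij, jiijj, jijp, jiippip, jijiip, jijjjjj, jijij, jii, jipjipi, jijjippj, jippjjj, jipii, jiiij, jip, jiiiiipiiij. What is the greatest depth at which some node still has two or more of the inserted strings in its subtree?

5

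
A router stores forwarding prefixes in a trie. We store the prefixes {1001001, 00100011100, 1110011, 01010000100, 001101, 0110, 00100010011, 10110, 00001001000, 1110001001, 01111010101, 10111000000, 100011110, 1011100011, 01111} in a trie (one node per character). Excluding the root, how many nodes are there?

83

For each word, the new-node count is its length minus the longest prefix already in the trie:
  "1001001" → 7 new (1, 0, 0, 1, 0, 0, 1)
  "00100011100" → 11 new (0, 0, 1, 0, 0, 0, 1, 1, 1, 0, 0)
  "1110011" → prefix "1" already present; 6 new (1, 1, 0, 0, 1, 1)
  "01010000100" → prefix "0" already present; 10 new (1, 0, 1, 0, 0, 0, 0, 1, 0, 0)
  "001101" → prefix "001" already present; 3 new (1, 0, 1)
  "0110" → prefix "01" already present; 2 new (1, 0)
  "00100010011" → prefix "0010001" already present; 4 new (0, 0, 1, 1)
  "10110" → prefix "10" already present; 3 new (1, 1, 0)
  "00001001000" → prefix "00" already present; 9 new (0, 0, 1, 0, 0, 1, 0, 0, 0)
  "1110001001" → prefix "11100" already present; 5 new (0, 1, 0, 0, 1)
  "01111010101" → prefix "011" already present; 8 new (1, 1, 0, 1, 0, 1, 0, 1)
  "10111000000" → prefix "1011" already present; 7 new (1, 0, 0, 0, 0, 0, 0)
  "100011110" → prefix "100" already present; 6 new (0, 1, 1, 1, 1, 0)
  "1011100011" → prefix "10111000" already present; 2 new (1, 1)
  "01111" → prefix "01111" already present; 0 new (none)
Total nodes = 7 + 11 + 6 + 10 + 3 + 2 + 4 + 3 + 9 + 5 + 8 + 7 + 6 + 2 + 0 = 83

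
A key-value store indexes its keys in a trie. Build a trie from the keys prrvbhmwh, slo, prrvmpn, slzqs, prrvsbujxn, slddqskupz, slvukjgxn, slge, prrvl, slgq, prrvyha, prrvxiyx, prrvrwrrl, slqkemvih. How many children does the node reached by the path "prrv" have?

Follow the path "prrv" to its node, then look at its outgoing edges.
Characters that immediately follow "prrv" among the stored strings: {b, l, m, r, s, x, y}.
That node has 7 child edges.

7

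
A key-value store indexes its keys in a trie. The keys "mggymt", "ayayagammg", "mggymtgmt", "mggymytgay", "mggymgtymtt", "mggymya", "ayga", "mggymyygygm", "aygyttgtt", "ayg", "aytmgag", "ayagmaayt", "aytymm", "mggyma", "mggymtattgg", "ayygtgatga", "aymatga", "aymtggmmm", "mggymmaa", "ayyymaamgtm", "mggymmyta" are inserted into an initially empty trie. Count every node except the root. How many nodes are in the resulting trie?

97

Trace insertions, counting only characters that open a new branch:
  "mggymt" → 6 new (m, g, g, y, m, t)
  "ayayagammg" → 10 new (a, y, a, y, a, g, a, m, m, g)
  "mggymtgmt" → prefix "mggymt" already present; 3 new (g, m, t)
  "mggymytgay" → prefix "mggym" already present; 5 new (y, t, g, a, y)
  "mggymgtymtt" → prefix "mggym" already present; 6 new (g, t, y, m, t, t)
  "mggymya" → prefix "mggymy" already present; 1 new (a)
  "ayga" → prefix "ay" already present; 2 new (g, a)
  "mggymyygygm" → prefix "mggymy" already present; 5 new (y, g, y, g, m)
  "aygyttgtt" → prefix "ayg" already present; 6 new (y, t, t, g, t, t)
  "ayg" → prefix "ayg" already present; 0 new (none)
  "aytmgag" → prefix "ay" already present; 5 new (t, m, g, a, g)
  "ayagmaayt" → prefix "aya" already present; 6 new (g, m, a, a, y, t)
  "aytymm" → prefix "ayt" already present; 3 new (y, m, m)
  "mggyma" → prefix "mggym" already present; 1 new (a)
  "mggymtattgg" → prefix "mggymt" already present; 5 new (a, t, t, g, g)
  "ayygtgatga" → prefix "ay" already present; 8 new (y, g, t, g, a, t, g, a)
  "aymatga" → prefix "ay" already present; 5 new (m, a, t, g, a)
  "aymtggmmm" → prefix "aym" already present; 6 new (t, g, g, m, m, m)
  "mggymmaa" → prefix "mggym" already present; 3 new (m, a, a)
  "ayyymaamgtm" → prefix "ayy" already present; 8 new (y, m, a, a, m, g, t, m)
  "mggymmyta" → prefix "mggymm" already present; 3 new (y, t, a)
Total nodes = 6 + 10 + 3 + 5 + 6 + 1 + 2 + 5 + 6 + 0 + 5 + 6 + 3 + 1 + 5 + 8 + 5 + 6 + 3 + 8 + 3 = 97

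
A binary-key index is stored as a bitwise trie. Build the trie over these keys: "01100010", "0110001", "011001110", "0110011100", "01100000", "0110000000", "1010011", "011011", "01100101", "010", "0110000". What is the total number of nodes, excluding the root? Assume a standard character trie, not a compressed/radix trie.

Trie structure (* marks end of a word):
(root)
├─ 0
│  └─ 1
│     ├─ 0 *
│     └─ 1
│        └─ 0
│           ├─ 0
│           │  ├─ 0
│           │  │  ├─ 0 *
│           │  │  │  └─ 0 *
│           │  │  │     └─ 0
│           │  │  │        └─ 0 *
│           │  │  └─ 1 *
│           │  │     └─ 0 *
│           │  └─ 1
│           │     ├─ 0
│           │     │  └─ 1 *
│           │     └─ 1
│           │        └─ 1
│           │           └─ 0 *
│           │              └─ 0 *
│           └─ 1
│              └─ 1 *
└─ 1
   └─ 0
      └─ 1
         └─ 0
            └─ 0
               └─ 1
                  └─ 1 *
Counting every labelled node above: 29.

29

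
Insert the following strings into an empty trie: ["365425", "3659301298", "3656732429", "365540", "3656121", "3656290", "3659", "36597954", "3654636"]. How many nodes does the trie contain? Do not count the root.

36

Count nodes per top-level branch (shared prefixes stored once):
  '3'-branch (365425, 3654636, 365540, 3656121, 3656290, 3656732429, 3659, 3659301298, 36597954): 36 nodes
Sum: 36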